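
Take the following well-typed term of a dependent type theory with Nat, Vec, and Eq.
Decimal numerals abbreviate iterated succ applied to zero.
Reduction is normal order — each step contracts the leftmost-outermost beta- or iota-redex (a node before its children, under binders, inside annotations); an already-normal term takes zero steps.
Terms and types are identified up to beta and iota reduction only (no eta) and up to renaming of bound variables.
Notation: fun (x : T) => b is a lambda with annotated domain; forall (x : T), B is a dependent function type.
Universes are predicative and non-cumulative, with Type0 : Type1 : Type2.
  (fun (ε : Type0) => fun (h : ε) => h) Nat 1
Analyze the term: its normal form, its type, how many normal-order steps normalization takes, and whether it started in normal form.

resulting normal form:
  1
inferred type:
  Nat
normal-order step count: 2
already normal: no
first contracted redex: a beta-redex


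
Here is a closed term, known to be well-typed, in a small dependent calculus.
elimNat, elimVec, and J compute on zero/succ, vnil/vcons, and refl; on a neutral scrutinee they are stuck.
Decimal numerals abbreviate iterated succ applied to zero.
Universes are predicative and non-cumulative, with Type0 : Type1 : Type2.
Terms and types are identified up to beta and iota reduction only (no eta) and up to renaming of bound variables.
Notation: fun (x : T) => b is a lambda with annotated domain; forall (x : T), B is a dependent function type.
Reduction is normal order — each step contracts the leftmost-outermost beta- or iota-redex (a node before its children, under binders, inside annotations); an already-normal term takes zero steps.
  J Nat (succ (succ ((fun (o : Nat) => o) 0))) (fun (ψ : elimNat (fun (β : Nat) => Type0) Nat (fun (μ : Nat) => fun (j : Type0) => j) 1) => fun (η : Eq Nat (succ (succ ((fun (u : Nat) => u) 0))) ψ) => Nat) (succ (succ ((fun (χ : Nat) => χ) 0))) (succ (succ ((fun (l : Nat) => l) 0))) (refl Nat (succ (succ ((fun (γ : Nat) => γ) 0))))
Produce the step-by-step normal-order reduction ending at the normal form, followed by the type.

normal-order reduction:
  J Nat (succ (succ ((fun (o : Nat) => o) 0))) (fun (ψ : elimNat (fun (β : Nat) => Type0) Nat (fun (μ : Nat) => fun (j : Type0) => j) 1) => fun (η : Eq Nat (succ (succ ((fun (u : Nat) => u) 0))) ψ) => Nat) (succ (succ ((fun (χ : Nat) => χ) 0))) (succ (succ ((fun (l : Nat) => l) 0))) (refl Nat (succ (succ ((fun (γ : Nat) => γ) 0))))
  ~> succ (succ ((fun (o : Nat) => o) 0))
  ~> 2
inferred type:
  Nat


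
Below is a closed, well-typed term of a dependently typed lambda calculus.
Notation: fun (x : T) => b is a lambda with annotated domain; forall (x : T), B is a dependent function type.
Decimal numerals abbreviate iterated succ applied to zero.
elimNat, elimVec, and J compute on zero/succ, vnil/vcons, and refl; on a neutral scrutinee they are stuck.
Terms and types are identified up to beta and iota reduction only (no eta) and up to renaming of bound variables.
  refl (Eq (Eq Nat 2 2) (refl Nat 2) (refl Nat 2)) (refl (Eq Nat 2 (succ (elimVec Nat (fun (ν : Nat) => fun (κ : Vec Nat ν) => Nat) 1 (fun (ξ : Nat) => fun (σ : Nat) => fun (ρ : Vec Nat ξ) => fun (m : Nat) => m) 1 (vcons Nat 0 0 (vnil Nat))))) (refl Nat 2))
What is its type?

the term's type:
  Eq (Eq (Eq Nat 2 2) (refl Nat 2) (refl Nat 2)) (refl (Eq Nat 2 2) (refl Nat 2)) (refl (Eq Nat 2 2) (refl Nat 2))


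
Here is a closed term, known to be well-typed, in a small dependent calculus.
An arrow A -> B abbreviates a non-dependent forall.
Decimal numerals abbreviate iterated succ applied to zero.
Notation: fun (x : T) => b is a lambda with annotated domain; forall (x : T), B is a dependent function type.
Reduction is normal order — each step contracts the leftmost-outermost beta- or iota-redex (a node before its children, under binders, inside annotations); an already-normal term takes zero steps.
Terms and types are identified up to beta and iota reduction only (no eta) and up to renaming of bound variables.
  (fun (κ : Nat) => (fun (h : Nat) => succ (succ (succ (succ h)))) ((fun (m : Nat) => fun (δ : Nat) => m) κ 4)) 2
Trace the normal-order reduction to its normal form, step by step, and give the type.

normal-order reduction sequence:
  (fun (κ : Nat) => (fun (h : Nat) => succ (succ (succ (succ h)))) ((fun (m : Nat) => fun (δ : Nat) => m) κ 4)) 2
  ~> (fun (κ : Nat) => succ (succ (succ (succ κ)))) ((fun (h : Nat) => fun (m : Nat) => h) 2 4)
  ~> succ (succ (succ (succ ((fun (κ : Nat) => fun (h : Nat) => κ) 2 4))))
  ~> succ (succ (succ (succ ((fun (κ : Nat) => 2) 4))))
  ~> 6
inferred type:
  Nat


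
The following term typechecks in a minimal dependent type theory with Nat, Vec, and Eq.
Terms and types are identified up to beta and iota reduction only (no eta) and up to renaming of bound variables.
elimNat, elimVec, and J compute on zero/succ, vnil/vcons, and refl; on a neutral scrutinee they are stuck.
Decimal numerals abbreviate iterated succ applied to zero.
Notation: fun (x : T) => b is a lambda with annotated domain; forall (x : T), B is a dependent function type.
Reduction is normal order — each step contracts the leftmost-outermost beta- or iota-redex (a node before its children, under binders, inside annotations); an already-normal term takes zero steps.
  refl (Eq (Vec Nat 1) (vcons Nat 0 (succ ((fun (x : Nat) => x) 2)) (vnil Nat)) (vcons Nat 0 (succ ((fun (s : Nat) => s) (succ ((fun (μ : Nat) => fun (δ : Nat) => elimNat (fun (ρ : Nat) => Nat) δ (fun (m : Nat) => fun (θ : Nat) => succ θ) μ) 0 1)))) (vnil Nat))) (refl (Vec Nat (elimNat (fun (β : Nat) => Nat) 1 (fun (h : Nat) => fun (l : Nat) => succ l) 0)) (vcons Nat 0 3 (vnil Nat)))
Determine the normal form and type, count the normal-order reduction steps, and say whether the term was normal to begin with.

resulting normal form:
  refl (Eq (Vec Nat 1) (vcons Nat 0 3 (vnil Nat)) (vcons Nat 0 3 (vnil Nat))) (refl (Vec Nat 1) (vcons Nat 0 3 (vnil Nat)))
type:
  Eq (Eq (Vec Nat 1) (vcons Nat 0 3 (vnil Nat)) (vcons Nat 0 3 (vnil Nat))) (refl (Vec Nat 1) (vcons Nat 0 3 (vnil Nat))) (refl (Vec Nat 1) (vcons Nat 0 3 (vnil Nat)))
normal-order step count: 6
started in normal form: no
first redex: a beta-redex


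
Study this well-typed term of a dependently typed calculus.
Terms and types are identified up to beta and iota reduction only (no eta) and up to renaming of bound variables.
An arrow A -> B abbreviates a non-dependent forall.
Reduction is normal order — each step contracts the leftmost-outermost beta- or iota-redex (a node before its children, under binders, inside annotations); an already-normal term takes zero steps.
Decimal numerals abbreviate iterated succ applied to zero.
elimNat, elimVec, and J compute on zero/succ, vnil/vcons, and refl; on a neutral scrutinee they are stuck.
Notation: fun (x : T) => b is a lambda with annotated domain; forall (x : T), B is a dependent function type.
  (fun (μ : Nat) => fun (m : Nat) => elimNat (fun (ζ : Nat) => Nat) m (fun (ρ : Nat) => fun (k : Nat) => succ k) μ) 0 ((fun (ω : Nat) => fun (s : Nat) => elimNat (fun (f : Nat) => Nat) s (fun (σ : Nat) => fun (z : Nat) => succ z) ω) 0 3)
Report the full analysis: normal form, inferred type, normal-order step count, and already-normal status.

resulting normal form:
  3
inferred type:
  Nat
normal-order step count: 6
term was already normal: no
first redex: a beta-redex


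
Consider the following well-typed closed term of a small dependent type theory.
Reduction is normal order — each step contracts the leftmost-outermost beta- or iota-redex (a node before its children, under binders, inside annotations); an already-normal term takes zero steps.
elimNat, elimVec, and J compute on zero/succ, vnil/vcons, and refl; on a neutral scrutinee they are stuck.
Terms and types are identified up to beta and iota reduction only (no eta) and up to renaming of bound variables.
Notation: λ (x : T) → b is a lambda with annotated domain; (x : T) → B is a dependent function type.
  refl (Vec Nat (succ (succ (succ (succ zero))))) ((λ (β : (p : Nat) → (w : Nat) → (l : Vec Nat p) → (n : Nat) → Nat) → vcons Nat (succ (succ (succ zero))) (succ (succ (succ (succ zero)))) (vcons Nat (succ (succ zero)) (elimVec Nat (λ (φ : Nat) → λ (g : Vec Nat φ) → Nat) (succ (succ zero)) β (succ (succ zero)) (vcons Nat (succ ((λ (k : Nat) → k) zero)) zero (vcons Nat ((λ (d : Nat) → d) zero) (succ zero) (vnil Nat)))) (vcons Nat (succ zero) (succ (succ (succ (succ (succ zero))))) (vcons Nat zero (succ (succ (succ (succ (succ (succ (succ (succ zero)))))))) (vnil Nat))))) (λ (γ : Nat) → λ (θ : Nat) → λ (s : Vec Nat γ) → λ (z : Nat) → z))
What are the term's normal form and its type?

reduced normal form:
  refl (Vec Nat (succ (succ (succ (succ zero))))) (vcons Nat (succ (succ (succ zero))) (succ (succ (succ (succ zero)))) (vcons Nat (succ (succ zero)) (succ (succ zero)) (vcons Nat (succ zero) (succ (succ (succ (succ (succ zero))))) (vcons Nat zero (succ (succ (succ (succ (succ (succ (succ (succ zero)))))))) (vnil Nat)))))
type:
  Eq (Vec Nat (succ (succ (succ (succ zero))))) (vcons Nat (succ (succ (succ zero))) (succ (succ (succ (succ zero)))) (vcons Nat (succ (succ zero)) (succ (succ zero)) (vcons Nat (succ zero) (succ (succ (succ (succ (succ zero))))) (vcons Nat zero (succ (succ (succ (succ (succ (succ (succ (succ zero)))))))) (vnil Nat))))) (vcons Nat (succ (succ (succ zero))) (succ (succ (succ (succ zero)))) (vcons Nat (succ (succ zero)) (succ (succ zero)) (vcons Nat (succ zero) (succ (succ (succ (succ (succ zero))))) (vcons Nat zero (succ (succ (succ (succ (succ (succ (succ (succ zero)))))))) (vnil Nat)))))


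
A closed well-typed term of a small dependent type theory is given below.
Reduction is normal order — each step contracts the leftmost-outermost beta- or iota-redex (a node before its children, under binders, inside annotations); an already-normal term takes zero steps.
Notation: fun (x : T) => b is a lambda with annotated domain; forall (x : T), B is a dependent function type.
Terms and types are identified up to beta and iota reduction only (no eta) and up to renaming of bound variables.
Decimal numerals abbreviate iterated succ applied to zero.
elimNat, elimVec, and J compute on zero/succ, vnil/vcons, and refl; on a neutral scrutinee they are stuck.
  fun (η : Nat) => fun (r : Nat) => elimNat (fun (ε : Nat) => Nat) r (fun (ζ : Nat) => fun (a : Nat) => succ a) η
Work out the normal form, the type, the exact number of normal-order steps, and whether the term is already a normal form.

normal form:
  fun (η : Nat) => fun (r : Nat) => elimNat (fun (ε : Nat) => Nat) r (fun (ζ : Nat) => fun (a : Nat) => succ a) η
inferred type:
  forall (η : Nat), forall (r : Nat), Nat
normal-order step count: 0
already normal: yes


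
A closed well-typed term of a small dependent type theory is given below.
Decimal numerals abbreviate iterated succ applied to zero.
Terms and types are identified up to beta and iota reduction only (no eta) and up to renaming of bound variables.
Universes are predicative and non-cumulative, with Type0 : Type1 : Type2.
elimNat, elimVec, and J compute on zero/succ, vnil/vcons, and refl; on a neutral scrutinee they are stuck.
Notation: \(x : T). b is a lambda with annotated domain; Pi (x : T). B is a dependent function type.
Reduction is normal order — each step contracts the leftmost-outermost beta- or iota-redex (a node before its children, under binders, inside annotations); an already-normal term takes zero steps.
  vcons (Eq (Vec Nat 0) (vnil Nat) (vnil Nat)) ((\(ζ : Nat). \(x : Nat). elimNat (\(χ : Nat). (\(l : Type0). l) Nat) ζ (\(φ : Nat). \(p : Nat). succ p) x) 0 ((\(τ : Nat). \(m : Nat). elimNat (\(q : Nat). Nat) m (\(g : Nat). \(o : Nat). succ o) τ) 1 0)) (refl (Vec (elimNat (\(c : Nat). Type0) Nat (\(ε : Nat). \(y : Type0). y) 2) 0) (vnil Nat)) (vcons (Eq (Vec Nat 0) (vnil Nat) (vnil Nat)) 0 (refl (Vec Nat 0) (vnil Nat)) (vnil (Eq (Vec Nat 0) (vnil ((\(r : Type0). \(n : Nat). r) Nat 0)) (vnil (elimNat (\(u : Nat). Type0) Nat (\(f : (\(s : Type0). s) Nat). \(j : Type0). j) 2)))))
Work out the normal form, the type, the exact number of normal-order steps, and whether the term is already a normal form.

normal form:
  vcons (Eq (Vec Nat 0) (vnil Nat) (vnil Nat)) 1 (refl (Vec Nat 0) (vnil Nat)) (vcons (Eq (Vec Nat 0) (vnil Nat) (vnil Nat)) 0 (refl (Vec Nat 0) (vnil Nat)) (vnil (Eq (Vec Nat 0) (vnil Nat) (vnil Nat))))
inferred type:
  Vec (Eq (Vec Nat 0) (vnil Nat) (vnil Nat)) 2
normal-order step count: 29
term was already normal: no
first contracted redex: a beta-redex


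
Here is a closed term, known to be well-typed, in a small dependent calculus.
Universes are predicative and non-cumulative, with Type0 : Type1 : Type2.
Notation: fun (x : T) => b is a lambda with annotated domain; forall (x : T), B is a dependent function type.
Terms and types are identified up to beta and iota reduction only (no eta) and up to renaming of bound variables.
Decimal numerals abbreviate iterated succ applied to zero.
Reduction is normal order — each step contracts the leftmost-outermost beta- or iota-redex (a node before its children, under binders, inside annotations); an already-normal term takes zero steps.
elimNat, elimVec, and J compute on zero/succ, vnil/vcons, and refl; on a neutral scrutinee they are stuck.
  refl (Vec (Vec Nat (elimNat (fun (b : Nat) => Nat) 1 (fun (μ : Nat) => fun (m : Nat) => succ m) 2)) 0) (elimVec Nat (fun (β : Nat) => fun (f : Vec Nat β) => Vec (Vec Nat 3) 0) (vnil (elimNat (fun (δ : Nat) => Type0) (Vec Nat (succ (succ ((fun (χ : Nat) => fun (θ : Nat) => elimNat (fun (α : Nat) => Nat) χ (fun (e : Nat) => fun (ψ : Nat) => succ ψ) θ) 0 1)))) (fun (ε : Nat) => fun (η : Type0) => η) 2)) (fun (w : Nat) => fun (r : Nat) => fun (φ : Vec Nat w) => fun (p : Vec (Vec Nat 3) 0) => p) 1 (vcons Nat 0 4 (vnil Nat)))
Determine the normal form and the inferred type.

reduced normal form:
  refl (Vec (Vec Nat 3) 0) (vnil (Vec Nat 3))
the term's type:
  Eq (Vec (Vec Nat 3) 0) (vnil (Vec Nat 3)) (vnil (Vec Nat 3))


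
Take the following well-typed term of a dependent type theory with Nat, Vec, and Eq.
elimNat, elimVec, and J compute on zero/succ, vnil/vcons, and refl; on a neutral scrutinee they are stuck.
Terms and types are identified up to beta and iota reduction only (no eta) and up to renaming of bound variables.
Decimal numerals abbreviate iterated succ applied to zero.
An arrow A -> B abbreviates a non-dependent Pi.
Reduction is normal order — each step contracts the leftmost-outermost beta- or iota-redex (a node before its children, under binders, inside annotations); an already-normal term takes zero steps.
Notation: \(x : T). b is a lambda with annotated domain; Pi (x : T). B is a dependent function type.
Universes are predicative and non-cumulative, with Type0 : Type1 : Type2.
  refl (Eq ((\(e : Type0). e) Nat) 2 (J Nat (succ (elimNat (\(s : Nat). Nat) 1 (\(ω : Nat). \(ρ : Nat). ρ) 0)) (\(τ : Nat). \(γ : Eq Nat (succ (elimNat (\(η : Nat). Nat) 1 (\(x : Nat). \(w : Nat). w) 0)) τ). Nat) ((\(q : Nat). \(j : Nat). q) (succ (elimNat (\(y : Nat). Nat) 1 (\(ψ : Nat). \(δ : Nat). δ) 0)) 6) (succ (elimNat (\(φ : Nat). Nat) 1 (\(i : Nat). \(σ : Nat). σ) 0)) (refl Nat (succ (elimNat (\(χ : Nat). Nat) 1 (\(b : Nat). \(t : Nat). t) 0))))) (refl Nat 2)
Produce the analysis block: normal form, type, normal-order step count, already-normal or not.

normal form:
  refl (Eq Nat 2 2) (refl Nat 2)
inferred type:
  Eq (Eq Nat 2 2) (refl Nat 2) (refl Nat 2)
normal-order step count: 5
already normal: no
first contracted redex: a beta-redex


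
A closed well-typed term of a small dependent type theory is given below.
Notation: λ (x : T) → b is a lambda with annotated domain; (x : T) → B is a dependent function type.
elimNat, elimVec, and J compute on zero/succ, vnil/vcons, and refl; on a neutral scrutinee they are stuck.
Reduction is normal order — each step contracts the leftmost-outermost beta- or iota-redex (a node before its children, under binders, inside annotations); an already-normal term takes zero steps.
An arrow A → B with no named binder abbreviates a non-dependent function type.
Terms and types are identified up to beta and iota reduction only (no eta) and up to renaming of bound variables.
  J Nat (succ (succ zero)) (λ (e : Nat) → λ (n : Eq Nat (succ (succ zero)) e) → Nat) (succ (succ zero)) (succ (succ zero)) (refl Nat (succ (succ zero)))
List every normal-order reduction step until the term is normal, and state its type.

reduction (normal order):
  J Nat (succ (succ zero)) (λ (e : Nat) → λ (n : Eq Nat (succ (succ zero)) e) → Nat) (succ (succ zero)) (succ (succ zero)) (refl Nat (succ (succ zero)))
  ~> succ (succ zero)
the term's type:
  Nat


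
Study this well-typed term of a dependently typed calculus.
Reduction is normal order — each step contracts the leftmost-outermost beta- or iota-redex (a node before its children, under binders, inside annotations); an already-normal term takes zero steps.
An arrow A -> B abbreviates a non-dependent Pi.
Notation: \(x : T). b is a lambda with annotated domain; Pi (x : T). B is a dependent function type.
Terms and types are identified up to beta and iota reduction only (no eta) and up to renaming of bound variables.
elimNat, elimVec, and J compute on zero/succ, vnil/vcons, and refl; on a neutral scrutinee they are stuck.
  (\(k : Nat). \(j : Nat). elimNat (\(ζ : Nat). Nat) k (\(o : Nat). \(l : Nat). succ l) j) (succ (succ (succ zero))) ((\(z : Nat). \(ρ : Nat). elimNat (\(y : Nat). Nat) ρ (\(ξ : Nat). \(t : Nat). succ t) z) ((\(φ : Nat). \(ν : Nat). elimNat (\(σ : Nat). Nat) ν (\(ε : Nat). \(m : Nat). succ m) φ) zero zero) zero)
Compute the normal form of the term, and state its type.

resulting normal form:
  succ (succ (succ zero))
type:
  Nat


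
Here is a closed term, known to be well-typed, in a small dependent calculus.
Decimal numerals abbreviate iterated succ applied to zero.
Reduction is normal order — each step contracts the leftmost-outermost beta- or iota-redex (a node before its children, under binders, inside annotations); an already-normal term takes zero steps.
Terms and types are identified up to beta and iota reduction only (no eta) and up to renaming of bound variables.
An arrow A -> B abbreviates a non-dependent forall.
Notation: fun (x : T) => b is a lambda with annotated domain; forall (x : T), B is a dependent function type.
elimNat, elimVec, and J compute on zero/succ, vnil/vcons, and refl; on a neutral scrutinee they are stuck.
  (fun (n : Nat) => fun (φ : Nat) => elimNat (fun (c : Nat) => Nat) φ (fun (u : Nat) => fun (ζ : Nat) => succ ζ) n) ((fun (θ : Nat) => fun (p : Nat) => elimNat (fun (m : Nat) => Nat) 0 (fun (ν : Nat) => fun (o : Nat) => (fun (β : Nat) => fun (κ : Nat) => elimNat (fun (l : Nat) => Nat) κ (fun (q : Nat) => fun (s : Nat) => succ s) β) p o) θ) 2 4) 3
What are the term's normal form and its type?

reduced normal form:
  11
type:
  Nat


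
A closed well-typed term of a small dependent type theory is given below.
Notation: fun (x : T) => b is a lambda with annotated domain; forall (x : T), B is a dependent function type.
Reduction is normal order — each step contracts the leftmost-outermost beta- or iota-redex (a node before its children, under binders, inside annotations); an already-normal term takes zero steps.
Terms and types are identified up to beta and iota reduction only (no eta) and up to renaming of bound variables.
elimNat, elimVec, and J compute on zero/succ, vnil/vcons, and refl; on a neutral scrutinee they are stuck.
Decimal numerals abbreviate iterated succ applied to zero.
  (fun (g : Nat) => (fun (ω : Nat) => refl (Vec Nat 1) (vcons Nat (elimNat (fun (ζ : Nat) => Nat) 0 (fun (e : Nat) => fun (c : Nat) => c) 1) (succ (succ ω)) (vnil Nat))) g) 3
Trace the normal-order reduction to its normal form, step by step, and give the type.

normal-order reduction sequence:
  (fun (g : Nat) => (fun (ω : Nat) => refl (Vec Nat 1) (vcons Nat (elimNat (fun (ζ : Nat) => Nat) 0 (fun (e : Nat) => fun (c : Nat) => c) 1) (succ (succ ω)) (vnil Nat))) g) 3
  ~> (fun (g : Nat) => refl (Vec Nat 1) (vcons Nat (elimNat (fun (ω : Nat) => Nat) 0 (fun (ζ : Nat) => fun (e : Nat) => e) 1) (succ (succ g)) (vnil Nat))) 3
  ~> refl (Vec Nat 1) (vcons Nat (elimNat (fun (g : Nat) => Nat) 0 (fun (ω : Nat) => fun (ζ : Nat) => ζ) 1) 5 (vnil Nat))
  ~> refl (Vec Nat 1) (vcons Nat ((fun (g : Nat) => fun (ω : Nat) => ω) 0 (elimNat (fun (ζ : Nat) => Nat) 0 (fun (e : Nat) => fun (c : Nat) => c) 0)) 5 (vnil Nat))
  ~> refl (Vec Nat 1) (vcons Nat ((fun (g : Nat) => g) (elimNat (fun (ω : Nat) => Nat) 0 (fun (ζ : Nat) => fun (e : Nat) => e) 0)) 5 (vnil Nat))
  ~> refl (Vec Nat 1) (vcons Nat (elimNat (fun (g : Nat) => Nat) 0 (fun (ω : Nat) => fun (ζ : Nat) => ζ) 0) 5 (vnil Nat))
  ~> refl (Vec Nat 1) (vcons Nat 0 5 (vnil Nat))
inferred type:
  Eq (Vec Nat 1) (vcons Nat 0 5 (vnil Nat)) (vcons Nat 0 5 (vnil Nat))


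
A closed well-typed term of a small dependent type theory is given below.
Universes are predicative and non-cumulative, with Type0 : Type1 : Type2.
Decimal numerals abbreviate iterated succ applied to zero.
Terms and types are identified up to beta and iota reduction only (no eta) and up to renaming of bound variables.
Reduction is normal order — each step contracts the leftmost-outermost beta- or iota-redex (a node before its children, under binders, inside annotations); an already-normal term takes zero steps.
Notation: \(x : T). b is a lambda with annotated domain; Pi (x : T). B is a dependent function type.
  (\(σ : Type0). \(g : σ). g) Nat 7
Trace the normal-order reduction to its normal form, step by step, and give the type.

normal-order reduction sequence:
  (\(σ : Type0). \(g : σ). g) Nat 7
  ~> (\(σ : Nat). σ) 7
  ~> 7
the term's type:
  Nat


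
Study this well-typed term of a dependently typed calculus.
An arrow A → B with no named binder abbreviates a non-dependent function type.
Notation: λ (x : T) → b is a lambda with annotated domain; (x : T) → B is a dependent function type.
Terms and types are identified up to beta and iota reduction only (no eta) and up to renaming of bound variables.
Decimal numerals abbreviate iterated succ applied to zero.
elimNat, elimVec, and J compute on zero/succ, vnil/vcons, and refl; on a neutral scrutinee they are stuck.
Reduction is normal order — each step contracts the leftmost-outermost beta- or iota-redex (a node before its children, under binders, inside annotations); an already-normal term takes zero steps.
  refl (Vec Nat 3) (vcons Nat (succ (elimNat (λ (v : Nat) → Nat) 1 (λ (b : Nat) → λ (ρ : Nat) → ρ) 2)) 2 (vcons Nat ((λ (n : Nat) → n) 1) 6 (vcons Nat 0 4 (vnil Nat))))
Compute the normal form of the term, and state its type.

reduced normal form:
  refl (Vec Nat 3) (vcons Nat 2 2 (vcons Nat 1 6 (vcons Nat 0 4 (vnil Nat))))
type:
  Eq (Vec Nat 3) (vcons Nat 2 2 (vcons Nat 1 6 (vcons Nat 0 4 (vnil Nat)))) (vcons Nat 2 2 (vcons Nat 1 6 (vcons Nat 0 4 (vnil Nat))))


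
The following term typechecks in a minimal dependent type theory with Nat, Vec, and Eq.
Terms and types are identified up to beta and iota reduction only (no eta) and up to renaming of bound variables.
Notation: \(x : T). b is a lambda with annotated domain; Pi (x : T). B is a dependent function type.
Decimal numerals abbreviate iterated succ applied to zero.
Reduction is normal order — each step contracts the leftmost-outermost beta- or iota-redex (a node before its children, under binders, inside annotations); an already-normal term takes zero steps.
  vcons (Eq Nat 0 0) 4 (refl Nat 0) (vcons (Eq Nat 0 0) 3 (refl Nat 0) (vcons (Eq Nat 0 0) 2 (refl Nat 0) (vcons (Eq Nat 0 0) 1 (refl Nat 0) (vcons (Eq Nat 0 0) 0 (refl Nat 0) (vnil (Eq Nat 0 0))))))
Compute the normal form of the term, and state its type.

normal form:
  vcons (Eq Nat 0 0) 4 (refl Nat 0) (vcons (Eq Nat 0 0) 3 (refl Nat 0) (vcons (Eq Nat 0 0) 2 (refl Nat 0) (vcons (Eq Nat 0 0) 1 (refl Nat 0) (vcons (Eq Nat 0 0) 0 (refl Nat 0) (vnil (Eq Nat 0 0))))))
type:
  Vec (Eq Nat 0 0) 5


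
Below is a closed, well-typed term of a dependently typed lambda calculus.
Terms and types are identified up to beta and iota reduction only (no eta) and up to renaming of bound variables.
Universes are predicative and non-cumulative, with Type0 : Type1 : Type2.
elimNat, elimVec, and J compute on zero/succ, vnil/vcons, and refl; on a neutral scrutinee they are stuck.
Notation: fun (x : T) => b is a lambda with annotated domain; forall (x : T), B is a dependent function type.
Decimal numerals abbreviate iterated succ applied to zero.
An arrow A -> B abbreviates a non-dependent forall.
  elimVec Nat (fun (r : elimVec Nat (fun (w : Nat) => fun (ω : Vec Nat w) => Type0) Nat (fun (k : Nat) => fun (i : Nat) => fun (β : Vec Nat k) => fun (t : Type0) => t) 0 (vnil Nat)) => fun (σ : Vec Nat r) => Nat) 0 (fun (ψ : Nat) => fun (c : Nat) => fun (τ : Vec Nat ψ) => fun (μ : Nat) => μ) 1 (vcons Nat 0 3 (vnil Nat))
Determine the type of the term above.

inferred type:
  Nat


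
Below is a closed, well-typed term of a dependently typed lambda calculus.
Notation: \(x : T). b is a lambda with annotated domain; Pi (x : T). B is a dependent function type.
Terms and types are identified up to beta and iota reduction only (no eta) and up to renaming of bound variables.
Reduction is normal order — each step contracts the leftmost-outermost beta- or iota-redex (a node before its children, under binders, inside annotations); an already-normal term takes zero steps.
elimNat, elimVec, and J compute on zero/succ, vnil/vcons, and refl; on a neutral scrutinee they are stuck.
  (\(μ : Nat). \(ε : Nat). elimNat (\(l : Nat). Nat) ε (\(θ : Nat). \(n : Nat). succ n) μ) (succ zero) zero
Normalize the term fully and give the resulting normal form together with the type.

resulting normal form:
  succ zero
the term's type:
  Nat
observation: the leftmost-outermost redex is a beta-redex, and normalization takes 6 steps.


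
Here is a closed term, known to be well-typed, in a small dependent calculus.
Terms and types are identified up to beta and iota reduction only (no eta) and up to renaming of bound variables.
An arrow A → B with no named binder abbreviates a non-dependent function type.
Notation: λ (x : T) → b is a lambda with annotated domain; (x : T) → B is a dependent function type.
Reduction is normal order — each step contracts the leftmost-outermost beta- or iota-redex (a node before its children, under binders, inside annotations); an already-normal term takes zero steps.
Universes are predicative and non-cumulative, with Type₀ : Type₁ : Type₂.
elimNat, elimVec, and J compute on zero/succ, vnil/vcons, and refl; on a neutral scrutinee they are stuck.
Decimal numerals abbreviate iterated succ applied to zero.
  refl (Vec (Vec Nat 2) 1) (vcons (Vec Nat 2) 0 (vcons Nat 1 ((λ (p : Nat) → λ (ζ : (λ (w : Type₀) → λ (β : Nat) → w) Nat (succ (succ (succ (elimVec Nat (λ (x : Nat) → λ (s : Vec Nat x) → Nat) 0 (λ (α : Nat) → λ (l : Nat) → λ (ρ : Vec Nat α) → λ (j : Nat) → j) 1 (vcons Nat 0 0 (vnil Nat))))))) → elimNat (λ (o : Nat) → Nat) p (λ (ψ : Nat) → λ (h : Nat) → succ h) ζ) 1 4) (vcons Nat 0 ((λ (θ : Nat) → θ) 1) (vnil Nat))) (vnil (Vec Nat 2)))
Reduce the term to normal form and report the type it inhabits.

reduced normal form:
  refl (Vec (Vec Nat 2) 1) (vcons (Vec Nat 2) 0 (vcons Nat 1 5 (vcons Nat 0 1 (vnil Nat))) (vnil (Vec Nat 2)))
inferred type:
  Eq (Vec (Vec Nat 2) 1) (vcons (Vec Nat 2) 0 (vcons Nat 1 5 (vcons Nat 0 1 (vnil Nat))) (vnil (Vec Nat 2))) (vcons (Vec Nat 2) 0 (vcons Nat 1 5 (vcons Nat 0 1 (vnil Nat))) (vnil (Vec Nat 2)))
observation: normalization takes exactly 16 steps under the normal-order strategy.


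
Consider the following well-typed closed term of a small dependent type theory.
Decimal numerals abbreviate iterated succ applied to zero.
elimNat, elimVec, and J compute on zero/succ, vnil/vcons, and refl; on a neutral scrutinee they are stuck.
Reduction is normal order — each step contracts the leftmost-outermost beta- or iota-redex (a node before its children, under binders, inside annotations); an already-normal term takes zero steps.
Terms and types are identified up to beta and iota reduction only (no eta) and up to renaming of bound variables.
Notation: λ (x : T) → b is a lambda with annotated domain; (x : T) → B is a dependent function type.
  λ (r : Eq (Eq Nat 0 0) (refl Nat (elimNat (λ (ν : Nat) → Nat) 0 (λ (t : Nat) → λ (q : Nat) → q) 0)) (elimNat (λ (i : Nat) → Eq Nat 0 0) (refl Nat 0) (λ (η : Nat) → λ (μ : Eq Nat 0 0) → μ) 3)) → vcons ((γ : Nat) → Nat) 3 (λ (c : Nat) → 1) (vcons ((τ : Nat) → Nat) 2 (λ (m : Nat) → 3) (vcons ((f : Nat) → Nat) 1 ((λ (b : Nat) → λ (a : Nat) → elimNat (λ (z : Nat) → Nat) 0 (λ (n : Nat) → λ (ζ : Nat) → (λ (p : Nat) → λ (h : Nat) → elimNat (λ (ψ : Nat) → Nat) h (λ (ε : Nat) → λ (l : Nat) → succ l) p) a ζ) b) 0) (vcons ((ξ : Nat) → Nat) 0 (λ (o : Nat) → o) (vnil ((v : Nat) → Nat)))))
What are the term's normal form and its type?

reduced normal form:
  λ (r : Eq (Eq Nat 0 0) (refl Nat 0) (refl Nat 0)) → vcons ((ν : Nat) → Nat) 3 (λ (t : Nat) → 1) (vcons ((q : Nat) → Nat) 2 (λ (i : Nat) → 3) (vcons ((η : Nat) → Nat) 1 (λ (μ : Nat) → 0) (vcons ((γ : Nat) → Nat) 0 (λ (c : Nat) → c) (vnil ((τ : Nat) → Nat)))))
type:
  (r : Eq (Eq Nat 0 0) (refl Nat 0) (refl Nat 0)) → Vec ((ν : Nat) → Nat) 4


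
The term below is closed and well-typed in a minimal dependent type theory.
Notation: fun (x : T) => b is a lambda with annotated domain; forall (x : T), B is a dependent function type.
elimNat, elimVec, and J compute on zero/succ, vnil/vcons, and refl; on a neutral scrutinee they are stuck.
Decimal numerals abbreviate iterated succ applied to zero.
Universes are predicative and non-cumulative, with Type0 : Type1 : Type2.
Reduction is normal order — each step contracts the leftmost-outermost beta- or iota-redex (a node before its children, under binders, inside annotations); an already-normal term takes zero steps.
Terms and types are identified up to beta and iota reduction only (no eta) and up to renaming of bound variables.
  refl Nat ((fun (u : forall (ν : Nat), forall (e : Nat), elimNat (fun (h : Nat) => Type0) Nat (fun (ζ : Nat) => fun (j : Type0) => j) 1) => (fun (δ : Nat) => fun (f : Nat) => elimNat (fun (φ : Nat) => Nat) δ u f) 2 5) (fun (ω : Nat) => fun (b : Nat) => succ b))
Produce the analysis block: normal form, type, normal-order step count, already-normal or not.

normal form:
  refl Nat 7
the term's type:
  Eq Nat 7 7
reduction steps (normal order): 19
term was already normal: no
first contracted redex: a beta-redex


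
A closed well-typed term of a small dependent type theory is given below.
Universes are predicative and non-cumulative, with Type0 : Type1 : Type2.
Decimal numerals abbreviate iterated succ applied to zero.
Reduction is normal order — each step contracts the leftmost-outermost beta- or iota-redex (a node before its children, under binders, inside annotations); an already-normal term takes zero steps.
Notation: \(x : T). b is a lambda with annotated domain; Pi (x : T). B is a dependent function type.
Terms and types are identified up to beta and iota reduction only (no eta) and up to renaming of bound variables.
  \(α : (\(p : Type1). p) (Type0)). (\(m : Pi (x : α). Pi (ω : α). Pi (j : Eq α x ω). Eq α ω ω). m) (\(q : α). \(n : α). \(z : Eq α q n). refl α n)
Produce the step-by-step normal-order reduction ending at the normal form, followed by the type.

normal-order reduction:
  \(α : (\(p : Type1). p) (Type0)). (\(m : Pi (x : α). Pi (ω : α). Pi (j : Eq α x ω). Eq α ω ω). m) (\(q : α). \(n : α). \(z : Eq α q n). refl α n)
  ~> \(α : Type0). (\(p : Pi (m : α). Pi (x : α). Pi (ω : Eq α m x). Eq α x x). p) (\(j : α). \(q : α). \(n : Eq α j q). refl α q)
  ~> \(α : Type0). \(p : α). \(m : α). \(x : Eq α p m). refl α m
the term's type:
  Pi (α : Type0). Pi (p : α). Pi (m : α). Pi (x : Eq α p m). Eq α m m


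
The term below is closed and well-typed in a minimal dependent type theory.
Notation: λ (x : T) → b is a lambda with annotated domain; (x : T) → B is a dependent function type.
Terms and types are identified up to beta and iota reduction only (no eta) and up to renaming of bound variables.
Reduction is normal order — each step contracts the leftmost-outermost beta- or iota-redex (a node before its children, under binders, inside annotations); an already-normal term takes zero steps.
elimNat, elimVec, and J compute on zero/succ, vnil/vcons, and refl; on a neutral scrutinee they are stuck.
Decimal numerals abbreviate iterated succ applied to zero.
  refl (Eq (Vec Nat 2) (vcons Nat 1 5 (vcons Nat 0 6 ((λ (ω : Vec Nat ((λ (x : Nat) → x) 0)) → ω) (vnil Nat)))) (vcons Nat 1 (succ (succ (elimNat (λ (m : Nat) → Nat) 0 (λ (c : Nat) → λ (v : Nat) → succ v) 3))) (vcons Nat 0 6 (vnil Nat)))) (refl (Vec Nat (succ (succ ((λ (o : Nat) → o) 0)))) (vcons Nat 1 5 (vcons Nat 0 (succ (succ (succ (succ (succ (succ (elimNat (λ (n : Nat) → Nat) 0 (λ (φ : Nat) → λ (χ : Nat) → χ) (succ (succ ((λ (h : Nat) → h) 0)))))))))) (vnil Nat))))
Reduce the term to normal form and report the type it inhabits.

reduced normal form:
  refl (Eq (Vec Nat 2) (vcons Nat 1 5 (vcons Nat 0 6 (vnil Nat))) (vcons Nat 1 5 (vcons Nat 0 6 (vnil Nat)))) (refl (Vec Nat 2) (vcons Nat 1 5 (vcons Nat 0 6 (vnil Nat))))
type:
  Eq (Eq (Vec Nat 2) (vcons Nat 1 5 (vcons Nat 0 6 (vnil Nat))) (vcons Nat 1 5 (vcons Nat 0 6 (vnil Nat)))) (refl (Vec Nat 2) (vcons Nat 1 5 (vcons Nat 0 6 (vnil Nat)))) (refl (Vec Nat 2) (vcons Nat 1 5 (vcons Nat 0 6 (vnil Nat))))


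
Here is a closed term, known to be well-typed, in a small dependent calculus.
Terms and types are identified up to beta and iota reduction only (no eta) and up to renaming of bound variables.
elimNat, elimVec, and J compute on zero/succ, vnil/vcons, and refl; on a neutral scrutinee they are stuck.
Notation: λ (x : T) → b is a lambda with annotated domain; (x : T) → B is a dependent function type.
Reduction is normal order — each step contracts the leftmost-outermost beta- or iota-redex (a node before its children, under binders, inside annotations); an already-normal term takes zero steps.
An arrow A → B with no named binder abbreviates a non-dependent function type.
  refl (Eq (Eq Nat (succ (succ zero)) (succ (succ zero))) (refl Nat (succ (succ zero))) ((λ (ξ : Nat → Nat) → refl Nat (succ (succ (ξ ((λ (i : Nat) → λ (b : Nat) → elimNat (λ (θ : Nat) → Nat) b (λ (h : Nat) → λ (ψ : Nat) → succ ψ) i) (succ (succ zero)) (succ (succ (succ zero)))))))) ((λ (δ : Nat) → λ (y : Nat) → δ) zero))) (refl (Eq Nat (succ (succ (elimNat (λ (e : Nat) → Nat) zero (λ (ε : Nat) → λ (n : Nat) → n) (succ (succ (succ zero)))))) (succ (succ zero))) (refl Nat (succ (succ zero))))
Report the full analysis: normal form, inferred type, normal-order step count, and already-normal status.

normal form:
  refl (Eq (Eq Nat (succ (succ zero)) (succ (succ zero))) (refl Nat (succ (succ zero))) (refl Nat (succ (succ zero)))) (refl (Eq Nat (succ (succ zero)) (succ (succ zero))) (refl Nat (succ (succ zero))))
the term's type:
  Eq (Eq (Eq Nat (succ (succ zero)) (succ (succ zero))) (refl Nat (succ (succ zero))) (refl Nat (succ (succ zero)))) (refl (Eq Nat (succ (succ zero)) (succ (succ zero))) (refl Nat (succ (succ zero)))) (refl (Eq Nat (succ (succ zero)) (succ (succ zero))) (refl Nat (succ (succ zero))))
normal-order step count: 13
already normal: no
first contracted redex: a beta-redex


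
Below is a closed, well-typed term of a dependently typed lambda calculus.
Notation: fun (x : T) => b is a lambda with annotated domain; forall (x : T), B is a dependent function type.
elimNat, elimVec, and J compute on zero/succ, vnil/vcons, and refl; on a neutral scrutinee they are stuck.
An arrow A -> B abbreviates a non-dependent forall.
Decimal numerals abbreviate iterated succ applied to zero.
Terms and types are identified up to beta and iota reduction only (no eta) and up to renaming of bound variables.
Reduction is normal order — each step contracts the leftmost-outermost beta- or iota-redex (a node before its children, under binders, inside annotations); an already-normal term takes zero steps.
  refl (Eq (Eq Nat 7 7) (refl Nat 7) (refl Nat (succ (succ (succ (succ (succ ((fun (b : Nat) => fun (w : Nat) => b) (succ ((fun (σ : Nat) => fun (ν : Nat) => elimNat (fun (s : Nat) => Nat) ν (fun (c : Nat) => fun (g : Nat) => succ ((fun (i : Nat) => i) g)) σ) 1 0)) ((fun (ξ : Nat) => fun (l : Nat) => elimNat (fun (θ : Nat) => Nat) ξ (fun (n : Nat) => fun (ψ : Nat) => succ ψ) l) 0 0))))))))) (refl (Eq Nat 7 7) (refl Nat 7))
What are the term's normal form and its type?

resulting normal form:
  refl (Eq (Eq Nat 7 7) (refl Nat 7) (refl Nat 7)) (refl (Eq Nat 7 7) (refl Nat 7))
the term's type:
  Eq (Eq (Eq Nat 7 7) (refl Nat 7) (refl Nat 7)) (refl (Eq Nat 7 7) (refl Nat 7)) (refl (Eq Nat 7 7) (refl Nat 7))
observation: reduction starts at a beta-redex, and 9 normal-order steps reach the normal form.


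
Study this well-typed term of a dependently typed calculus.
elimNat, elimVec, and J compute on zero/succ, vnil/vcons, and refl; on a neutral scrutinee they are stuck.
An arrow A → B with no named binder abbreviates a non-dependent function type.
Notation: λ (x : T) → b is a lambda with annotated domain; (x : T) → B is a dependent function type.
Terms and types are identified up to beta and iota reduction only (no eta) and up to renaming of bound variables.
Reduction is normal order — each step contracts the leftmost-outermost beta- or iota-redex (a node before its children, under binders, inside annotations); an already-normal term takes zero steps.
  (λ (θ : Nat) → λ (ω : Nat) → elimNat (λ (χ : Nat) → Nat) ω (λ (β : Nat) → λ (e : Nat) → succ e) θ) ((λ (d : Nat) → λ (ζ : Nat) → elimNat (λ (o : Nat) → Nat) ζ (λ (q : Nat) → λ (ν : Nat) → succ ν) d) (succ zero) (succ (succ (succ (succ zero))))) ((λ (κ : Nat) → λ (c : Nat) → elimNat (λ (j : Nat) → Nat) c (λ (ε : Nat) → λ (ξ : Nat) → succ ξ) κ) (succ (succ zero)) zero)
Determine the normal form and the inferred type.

reduced normal form:
  succ (succ (succ (succ (succ (succ (succ zero))))))
the term's type:
  Nat


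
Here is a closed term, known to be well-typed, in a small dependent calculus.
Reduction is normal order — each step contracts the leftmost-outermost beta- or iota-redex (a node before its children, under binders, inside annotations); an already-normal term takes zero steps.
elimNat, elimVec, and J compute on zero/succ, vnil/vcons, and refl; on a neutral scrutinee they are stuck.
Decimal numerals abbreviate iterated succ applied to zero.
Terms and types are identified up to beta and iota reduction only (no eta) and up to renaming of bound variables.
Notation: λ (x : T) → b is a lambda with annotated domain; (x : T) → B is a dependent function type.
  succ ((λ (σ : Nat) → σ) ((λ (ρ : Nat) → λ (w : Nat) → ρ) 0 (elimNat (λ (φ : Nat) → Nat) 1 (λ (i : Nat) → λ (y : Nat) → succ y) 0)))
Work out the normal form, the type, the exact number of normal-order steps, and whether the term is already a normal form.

reduced normal form:
  1
type:
  Nat
steps to reach normal form (normal order): 3
term was already normal: no
first contracted redex: a beta-redex


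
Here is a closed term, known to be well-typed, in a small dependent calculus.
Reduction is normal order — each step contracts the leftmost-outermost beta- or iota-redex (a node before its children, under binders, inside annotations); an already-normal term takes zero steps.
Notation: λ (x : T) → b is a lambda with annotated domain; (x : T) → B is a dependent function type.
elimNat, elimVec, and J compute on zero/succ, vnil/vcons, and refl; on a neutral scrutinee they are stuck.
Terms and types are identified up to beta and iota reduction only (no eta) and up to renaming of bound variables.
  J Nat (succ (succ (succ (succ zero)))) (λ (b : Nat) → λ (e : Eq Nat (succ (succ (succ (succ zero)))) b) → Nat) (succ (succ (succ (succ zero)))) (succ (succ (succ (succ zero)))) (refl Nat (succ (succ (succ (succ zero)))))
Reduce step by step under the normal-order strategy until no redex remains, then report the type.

normal-order reduction:
  J Nat (succ (succ (succ (succ zero)))) (λ (b : Nat) → λ (e : Eq Nat (succ (succ (succ (succ zero)))) b) → Nat) (succ (succ (succ (succ zero)))) (succ (succ (succ (succ zero)))) (refl Nat (succ (succ (succ (succ zero)))))
  ~> succ (succ (succ (succ zero)))
inferred type:
  Nat
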